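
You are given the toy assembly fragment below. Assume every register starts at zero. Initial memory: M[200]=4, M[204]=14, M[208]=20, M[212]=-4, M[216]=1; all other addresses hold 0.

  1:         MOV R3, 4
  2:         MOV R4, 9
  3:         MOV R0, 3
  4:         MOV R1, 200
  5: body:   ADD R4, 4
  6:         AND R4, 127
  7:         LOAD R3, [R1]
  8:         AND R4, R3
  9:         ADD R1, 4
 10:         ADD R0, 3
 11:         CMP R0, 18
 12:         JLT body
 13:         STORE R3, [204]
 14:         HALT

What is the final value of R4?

after MOV R3, 4: R3=4
after MOV R4, 9: R4=9
after MOV R0, 3: R0=3
after MOV R1, 200: R1=200
after ADD R4, 4: R4=9+4=13
after AND R4, 127: R4=13&127=13
after LOAD R3, [R1]: R3=M[200]=4
after AND R4, R3: R4=13&4=4
after ADD R1, 4: R1=200+4=204
after ADD R0, 3: R0=3+3=6
CMP R0, 18  (cmp 6,18)
JLT body: taken
after ADD R4, 4: R4=4+4=8
after AND R4, 127: R4=8&127=8
after LOAD R3, [R1]: R3=M[204]=14
after AND R4, R3: R4=8&14=8
after ADD R1, 4: R1=204+4=208
after ADD R0, 3: R0=6+3=9
CMP R0, 18  (cmp 9,18)
JLT body: taken
after ADD R4, 4: R4=8+4=12
after AND R4, 127: R4=12&127=12
after LOAD R3, [R1]: R3=M[208]=20
after AND R4, R3: R4=12&20=4
after ADD R1, 4: R1=208+4=212
after ADD R0, 3: R0=9+3=12
CMP R0, 18  (cmp 12,18)
JLT body: taken
after ADD R4, 4: R4=4+4=8
after AND R4, 127: R4=8&127=8
after LOAD R3, [R1]: R3=M[212]=-4
after AND R4, R3: R4=8&(-4)=8
after ADD R1, 4: R1=212+4=216
after ADD R0, 3: R0=12+3=15
CMP R0, 18  (cmp 15,18)
JLT body: taken
after ADD R4, 4: R4=8+4=12
after AND R4, 127: R4=12&127=12
after LOAD R3, [R1]: R3=M[216]=1
after AND R4, R3: R4=12&1=0
after ADD R1, 4: R1=216+4=220
after ADD R0, 3: R0=15+3=18
CMP R0, 18  (cmp 18,18)
JLT body: not taken
STORE R3, [204] → M[204]=1
halt.

0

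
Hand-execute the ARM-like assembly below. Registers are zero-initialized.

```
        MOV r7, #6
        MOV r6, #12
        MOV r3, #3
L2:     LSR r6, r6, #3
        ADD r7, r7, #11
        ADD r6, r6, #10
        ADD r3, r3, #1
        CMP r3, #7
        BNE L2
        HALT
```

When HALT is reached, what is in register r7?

MOV r7, #6 → r7=6
MOV r6, #12 → r6=12
MOV r3, #3 → r3=3
LSR r6, r6, #3 → r6=12>>3=1
ADD r7, r7, #11 → r7=6+11=17
ADD r6, r6, #10 → r6=1+10=11
ADD r3, r3, #1 → r3=3+1=4
CMP r3, #7  (cmp 4,7)
BNE L2: taken
LSR r6, r6, #3 → r6=11>>3=1
ADD r7, r7, #11 → r7=17+11=28
ADD r6, r6, #10 → r6=1+10=11
ADD r3, r3, #1 → r3=4+1=5
CMP r3, #7  (cmp 5,7)
BNE L2: taken
LSR r6, r6, #3 → r6=11>>3=1
ADD r7, r7, #11 → r7=28+11=39
ADD r6, r6, #10 → r6=1+10=11
ADD r3, r3, #1 → r3=5+1=6
CMP r3, #7  (cmp 6,7)
BNE L2: taken
LSR r6, r6, #3 → r6=11>>3=1
ADD r7, r7, #11 → r7=39+11=50
ADD r6, r6, #10 → r6=1+10=11
ADD r3, r3, #1 → r3=6+1=7
CMP r3, #7  (cmp 7,7)
BNE L2: not taken
halt.

50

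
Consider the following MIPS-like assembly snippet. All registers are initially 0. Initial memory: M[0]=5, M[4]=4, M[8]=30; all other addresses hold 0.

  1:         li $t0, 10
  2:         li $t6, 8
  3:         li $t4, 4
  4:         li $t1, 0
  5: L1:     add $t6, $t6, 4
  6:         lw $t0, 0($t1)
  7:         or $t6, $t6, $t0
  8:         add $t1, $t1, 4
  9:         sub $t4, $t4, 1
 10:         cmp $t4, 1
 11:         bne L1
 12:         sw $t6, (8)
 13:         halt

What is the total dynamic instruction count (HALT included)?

li $t0, 10 → $t0=10
li $t6, 8 → $t6=8
li $t4, 4 → $t4=4
li $t1, 0 → $t1=0
add $t6, $t6, 4 → $t6=8+4=12
lw $t0, 0($t1) → $t0=M[0]=5
or $t6, $t6, $t0 → $t6=12|5=13
add $t1, $t1, 4 → $t1=0+4=4
sub $t4, $t4, 1 → $t4=4-1=3
cmp $t4, 1  (cmp 3,1)
bne L1: taken
add $t6, $t6, 4 → $t6=13+4=17
lw $t0, 0($t1) → $t0=M[4]=4
or $t6, $t6, $t0 → $t6=17|4=21
add $t1, $t1, 4 → $t1=4+4=8
sub $t4, $t4, 1 → $t4=3-1=2
cmp $t4, 1  (cmp 2,1)
bne L1: taken
add $t6, $t6, 4 → $t6=21+4=25
lw $t0, 0($t1) → $t0=M[8]=30
or $t6, $t6, $t0 → $t6=25|30=31
add $t1, $t1, 4 → $t1=8+4=12
sub $t4, $t4, 1 → $t4=2-1=1
cmp $t4, 1  (cmp 1,1)
bne L1: not taken
sw $t6, (8) → M[8]=31
halt.
Total executed instructions: 27.

27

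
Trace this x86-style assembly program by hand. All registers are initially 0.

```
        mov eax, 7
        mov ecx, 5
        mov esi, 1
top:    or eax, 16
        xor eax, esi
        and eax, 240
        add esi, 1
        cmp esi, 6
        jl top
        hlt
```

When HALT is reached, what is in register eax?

16

after mov eax, 7: eax=7
after mov ecx, 5: ecx=5
after mov esi, 1: esi=1
after or eax, 16: eax=7|16=23
after xor eax, esi: eax=23^1=22
after and eax, 240: eax=22&240=16
after add esi, 1: esi=1+1=2
cmp esi, 6  (cmp 2,6)
jl top: taken
after or eax, 16: eax=16|16=16
after xor eax, esi: eax=16^2=18
after and eax, 240: eax=18&240=16
after add esi, 1: esi=2+1=3
cmp esi, 6  (cmp 3,6)
jl top: taken
after or eax, 16: eax=16|16=16
after xor eax, esi: eax=16^3=19
after and eax, 240: eax=19&240=16
after add esi, 1: esi=3+1=4
cmp esi, 6  (cmp 4,6)
jl top: taken
after or eax, 16: eax=16|16=16
after xor eax, esi: eax=16^4=20
after and eax, 240: eax=20&240=16
after add esi, 1: esi=4+1=5
cmp esi, 6  (cmp 5,6)
jl top: taken
after or eax, 16: eax=16|16=16
after xor eax, esi: eax=16^5=21
after and eax, 240: eax=21&240=16
after add esi, 1: esi=5+1=6
cmp esi, 6  (cmp 6,6)
jl top: not taken
halt.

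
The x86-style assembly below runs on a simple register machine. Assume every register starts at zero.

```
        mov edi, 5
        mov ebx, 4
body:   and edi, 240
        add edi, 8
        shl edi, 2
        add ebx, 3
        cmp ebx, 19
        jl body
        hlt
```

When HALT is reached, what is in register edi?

672

mov edi, 5 → edi=5
mov ebx, 4 → ebx=4
and edi, 240 → edi=5&240=0
add edi, 8 → edi=0+8=8
shl edi, 2 → edi=8<<2=32
add ebx, 3 → ebx=4+3=7
cmp ebx, 19  (cmp 7,19)
jl body: taken
and edi, 240 → edi=32&240=32
add edi, 8 → edi=32+8=40
shl edi, 2 → edi=40<<2=160
add ebx, 3 → ebx=7+3=10
cmp ebx, 19  (cmp 10,19)
jl body: taken
and edi, 240 → edi=160&240=160
add edi, 8 → edi=160+8=168
shl edi, 2 → edi=168<<2=672
add ebx, 3 → ebx=10+3=13
cmp ebx, 19  (cmp 13,19)
jl body: taken
and edi, 240 → edi=672&240=160
add edi, 8 → edi=160+8=168
shl edi, 2 → edi=168<<2=672
add ebx, 3 → ebx=13+3=16
cmp ebx, 19  (cmp 16,19)
jl body: taken
and edi, 240 → edi=672&240=160
add edi, 8 → edi=160+8=168
shl edi, 2 → edi=168<<2=672
add ebx, 3 → ebx=16+3=19
cmp ebx, 19  (cmp 19,19)
jl body: not taken
halt.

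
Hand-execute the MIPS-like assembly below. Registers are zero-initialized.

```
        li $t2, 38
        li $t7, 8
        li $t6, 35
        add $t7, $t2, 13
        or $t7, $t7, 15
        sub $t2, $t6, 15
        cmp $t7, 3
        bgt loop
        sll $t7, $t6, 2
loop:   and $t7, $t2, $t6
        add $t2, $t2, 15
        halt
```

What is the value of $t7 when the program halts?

after li $t2, 38: $t2=38
after li $t7, 8: $t7=8
after li $t6, 35: $t6=35
after add $t7, $t2, 13: $t7=38+13=51
after or $t7, $t7, 15: $t7=51|15=63
after sub $t2, $t6, 15: $t2=35-15=20
cmp $t7, 3  (cmp 63,3)
bgt loop: taken
after and $t7, $t2, $t6: $t7=20&35=0
after add $t2, $t2, 15: $t2=20+15=35
halt.

0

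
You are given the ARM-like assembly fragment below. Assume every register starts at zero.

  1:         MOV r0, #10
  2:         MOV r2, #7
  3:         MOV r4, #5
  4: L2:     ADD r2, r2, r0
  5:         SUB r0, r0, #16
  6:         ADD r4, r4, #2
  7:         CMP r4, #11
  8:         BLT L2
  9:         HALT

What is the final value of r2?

r0=10
r2=7
r4=5
r2=7+10=17
r0=10-16=-6
r4=5+2=7
CMP r4, #11  (cmp 7,11)
BLT L2: taken
r2=17+(-6)=11
r0=(-6)-16=-22
r4=7+2=9
CMP r4, #11  (cmp 9,11)
BLT L2: taken
r2=11+(-22)=-11
r0=(-22)-16=-38
r4=9+2=11
CMP r4, #11  (cmp 11,11)
BLT L2: not taken
halt.

-11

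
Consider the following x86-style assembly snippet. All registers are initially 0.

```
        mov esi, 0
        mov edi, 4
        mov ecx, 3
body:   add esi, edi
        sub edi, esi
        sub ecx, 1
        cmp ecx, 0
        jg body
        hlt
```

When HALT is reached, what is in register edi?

esi=0
edi=4
ecx=3
esi=0+4=4
edi=4-4=0
ecx=3-1=2
cmp ecx, 0  (cmp 2,0)
jg body: taken
esi=4+0=4
edi=0-4=-4
ecx=2-1=1
cmp ecx, 0  (cmp 1,0)
jg body: taken
esi=4+(-4)=0
edi=(-4)-0=-4
ecx=1-1=0
cmp ecx, 0  (cmp 0,0)
jg body: not taken
halt.

-4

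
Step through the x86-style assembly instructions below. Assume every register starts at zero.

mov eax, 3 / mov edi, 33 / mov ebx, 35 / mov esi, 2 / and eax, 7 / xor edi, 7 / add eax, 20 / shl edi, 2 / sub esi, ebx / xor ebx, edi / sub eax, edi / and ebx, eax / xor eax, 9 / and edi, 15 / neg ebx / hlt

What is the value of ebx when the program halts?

-59

mov eax, 3 → eax=3
mov edi, 33 → edi=33
mov ebx, 35 → ebx=35
mov esi, 2 → esi=2
and eax, 7 → eax=3&7=3
xor edi, 7 → edi=33^7=38
add eax, 20 → eax=3+20=23
shl edi, 2 → edi=38<<2=152
sub esi, ebx → esi=2-35=-33
xor ebx, edi → ebx=35^152=187
sub eax, edi → eax=23-152=-129
and ebx, eax → ebx=187&(-129)=59
xor eax, 9 → eax=(-129)^9=-138
and edi, 15 → edi=152&15=8
neg ebx → ebx=-(59)=-59
halt.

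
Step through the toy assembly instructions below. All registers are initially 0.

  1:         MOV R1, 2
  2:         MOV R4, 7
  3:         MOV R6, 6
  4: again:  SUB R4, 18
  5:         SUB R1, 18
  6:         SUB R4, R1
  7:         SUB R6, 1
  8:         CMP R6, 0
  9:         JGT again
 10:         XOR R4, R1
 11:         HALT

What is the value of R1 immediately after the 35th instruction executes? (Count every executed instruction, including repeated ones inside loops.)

-106

MOV R1, 2 → R1=2
MOV R4, 7 → R4=7
MOV R6, 6 → R6=6
SUB R4, 18 → R4=7-18=-11
SUB R1, 18 → R1=2-18=-16
SUB R4, R1 → R4=(-11)-(-16)=5
SUB R6, 1 → R6=6-1=5
CMP R6, 0  (cmp 5,0)
JGT again: taken
SUB R4, 18 → R4=5-18=-13
SUB R1, 18 → R1=(-16)-18=-34
SUB R4, R1 → R4=(-13)-(-34)=21
SUB R6, 1 → R6=5-1=4
CMP R6, 0  (cmp 4,0)
JGT again: taken
SUB R4, 18 → R4=21-18=3
SUB R1, 18 → R1=(-34)-18=-52
SUB R4, R1 → R4=3-(-52)=55
SUB R6, 1 → R6=4-1=3
CMP R6, 0  (cmp 3,0)
JGT again: taken
SUB R4, 18 → R4=55-18=37
SUB R1, 18 → R1=(-52)-18=-70
SUB R4, R1 → R4=37-(-70)=107
SUB R6, 1 → R6=3-1=2
CMP R6, 0  (cmp 2,0)
JGT again: taken
SUB R4, 18 → R4=107-18=89
SUB R1, 18 → R1=(-70)-18=-88
SUB R4, R1 → R4=89-(-88)=177
SUB R6, 1 → R6=2-1=1
CMP R6, 0  (cmp 1,0)
JGT again: taken
SUB R4, 18 → R4=177-18=159
SUB R1, 18 → R1=(-88)-18=-106
After step 35: R1 = -106.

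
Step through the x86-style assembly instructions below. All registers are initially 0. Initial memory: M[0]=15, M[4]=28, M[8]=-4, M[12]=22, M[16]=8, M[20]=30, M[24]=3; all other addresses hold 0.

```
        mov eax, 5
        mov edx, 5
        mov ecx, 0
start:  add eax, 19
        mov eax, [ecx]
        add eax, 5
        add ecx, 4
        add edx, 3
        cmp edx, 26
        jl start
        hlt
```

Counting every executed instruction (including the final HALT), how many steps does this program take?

mov eax, 5 → eax=5
mov edx, 5 → edx=5
mov ecx, 0 → ecx=0
add eax, 19 → eax=5+19=24
mov eax, [ecx] → eax=M[0]=15
add eax, 5 → eax=15+5=20
add ecx, 4 → ecx=0+4=4
add edx, 3 → edx=5+3=8
cmp edx, 26  (cmp 8,26)
jl start: taken
add eax, 19 → eax=20+19=39
mov eax, [ecx] → eax=M[4]=28
add eax, 5 → eax=28+5=33
add ecx, 4 → ecx=4+4=8
add edx, 3 → edx=8+3=11
cmp edx, 26  (cmp 11,26)
jl start: taken
add eax, 19 → eax=33+19=52
mov eax, [ecx] → eax=M[8]=-4
add eax, 5 → eax=(-4)+5=1
add ecx, 4 → ecx=8+4=12
add edx, 3 → edx=11+3=14
cmp edx, 26  (cmp 14,26)
jl start: taken
add eax, 19 → eax=1+19=20
mov eax, [ecx] → eax=M[12]=22
add eax, 5 → eax=22+5=27
add ecx, 4 → ecx=12+4=16
add edx, 3 → edx=14+3=17
cmp edx, 26  (cmp 17,26)
jl start: taken
add eax, 19 → eax=27+19=46
mov eax, [ecx] → eax=M[16]=8
add eax, 5 → eax=8+5=13
add ecx, 4 → ecx=16+4=20
add edx, 3 → edx=17+3=20
cmp edx, 26  (cmp 20,26)
jl start: taken
add eax, 19 → eax=13+19=32
mov eax, [ecx] → eax=M[20]=30
add eax, 5 → eax=30+5=35
add ecx, 4 → ecx=20+4=24
add edx, 3 → edx=20+3=23
cmp edx, 26  (cmp 23,26)
jl start: taken
add eax, 19 → eax=35+19=54
mov eax, [ecx] → eax=M[24]=3
add eax, 5 → eax=3+5=8
add ecx, 4 → ecx=24+4=28
add edx, 3 → edx=23+3=26
cmp edx, 26  (cmp 26,26)
jl start: not taken
halt.
Total executed instructions: 53.

53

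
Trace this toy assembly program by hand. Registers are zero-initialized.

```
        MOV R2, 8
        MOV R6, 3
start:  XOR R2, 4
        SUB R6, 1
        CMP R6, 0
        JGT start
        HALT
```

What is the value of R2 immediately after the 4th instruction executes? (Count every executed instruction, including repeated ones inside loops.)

after MOV R2, 8: R2=8
after MOV R6, 3: R6=3
after XOR R2, 4: R2=8^4=12
after SUB R6, 1: R6=3-1=2
After step 4: R2 = 12.

12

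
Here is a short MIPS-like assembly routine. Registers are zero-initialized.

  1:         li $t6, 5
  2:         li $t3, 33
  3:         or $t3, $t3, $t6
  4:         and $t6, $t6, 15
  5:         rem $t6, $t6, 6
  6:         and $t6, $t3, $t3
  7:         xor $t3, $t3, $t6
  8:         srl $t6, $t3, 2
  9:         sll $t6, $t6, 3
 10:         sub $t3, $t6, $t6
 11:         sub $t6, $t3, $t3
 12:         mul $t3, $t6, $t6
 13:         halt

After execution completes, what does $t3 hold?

$t6=5
$t3=33
$t3=33|5=37
$t6=5&15=5
$t6=5%6=5
$t6=37&37=37
$t3=37^37=0
$t6=0>>2=0
$t6=0<<3=0
$t3=0-0=0
$t6=0-0=0
$t3=0*0=0
halt.

0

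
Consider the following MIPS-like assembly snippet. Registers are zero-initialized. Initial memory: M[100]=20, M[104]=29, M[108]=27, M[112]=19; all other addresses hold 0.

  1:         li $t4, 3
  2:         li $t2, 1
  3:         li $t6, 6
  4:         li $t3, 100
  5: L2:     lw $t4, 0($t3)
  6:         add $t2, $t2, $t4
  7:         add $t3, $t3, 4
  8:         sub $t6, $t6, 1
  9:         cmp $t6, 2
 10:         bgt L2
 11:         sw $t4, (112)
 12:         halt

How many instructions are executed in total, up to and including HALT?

li $t4, 3 → $t4=3
li $t2, 1 → $t2=1
li $t6, 6 → $t6=6
li $t3, 100 → $t3=100
lw $t4, 0($t3) → $t4=M[100]=20
add $t2, $t2, $t4 → $t2=1+20=21
add $t3, $t3, 4 → $t3=100+4=104
sub $t6, $t6, 1 → $t6=6-1=5
cmp $t6, 2  (cmp 5,2)
bgt L2: taken
lw $t4, 0($t3) → $t4=M[104]=29
add $t2, $t2, $t4 → $t2=21+29=50
add $t3, $t3, 4 → $t3=104+4=108
sub $t6, $t6, 1 → $t6=5-1=4
cmp $t6, 2  (cmp 4,2)
bgt L2: taken
lw $t4, 0($t3) → $t4=M[108]=27
add $t2, $t2, $t4 → $t2=50+27=77
add $t3, $t3, 4 → $t3=108+4=112
sub $t6, $t6, 1 → $t6=4-1=3
cmp $t6, 2  (cmp 3,2)
bgt L2: taken
lw $t4, 0($t3) → $t4=M[112]=19
add $t2, $t2, $t4 → $t2=77+19=96
add $t3, $t3, 4 → $t3=112+4=116
sub $t6, $t6, 1 → $t6=3-1=2
cmp $t6, 2  (cmp 2,2)
bgt L2: not taken
sw $t4, (112) → M[112]=19
halt.
Total executed instructions: 30.

30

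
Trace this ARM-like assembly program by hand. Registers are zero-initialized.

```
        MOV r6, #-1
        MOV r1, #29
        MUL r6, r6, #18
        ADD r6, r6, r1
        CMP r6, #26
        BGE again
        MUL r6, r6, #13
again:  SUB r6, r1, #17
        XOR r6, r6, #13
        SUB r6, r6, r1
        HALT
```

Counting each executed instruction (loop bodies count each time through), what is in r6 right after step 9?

1

r6=-1
r1=29
r6=(-1)*18=-18
r6=(-18)+29=11
CMP r6, #26  (cmp 11,26)
BGE again: not taken
r6=11*13=143
r6=29-17=12
r6=12^13=1
After step 9: r6 = 1.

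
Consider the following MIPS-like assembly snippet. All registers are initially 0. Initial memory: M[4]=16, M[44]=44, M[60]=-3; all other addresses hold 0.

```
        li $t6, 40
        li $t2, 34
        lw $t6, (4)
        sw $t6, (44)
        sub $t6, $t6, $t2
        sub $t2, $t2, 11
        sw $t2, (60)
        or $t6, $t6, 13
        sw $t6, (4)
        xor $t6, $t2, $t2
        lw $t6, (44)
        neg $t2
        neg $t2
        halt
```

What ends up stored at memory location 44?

$t6=40
$t2=34
$t6=M[4]=16
sw $t6, (44) → M[44]=16
$t6=16-34=-18
$t2=34-11=23
sw $t2, (60) → M[60]=23
$t6=(-18)|13=-17
sw $t6, (4) → M[4]=-17
$t6=23^23=0
$t6=M[44]=16
$t2=-(23)=-23
$t2=-(-23)=23
halt.

16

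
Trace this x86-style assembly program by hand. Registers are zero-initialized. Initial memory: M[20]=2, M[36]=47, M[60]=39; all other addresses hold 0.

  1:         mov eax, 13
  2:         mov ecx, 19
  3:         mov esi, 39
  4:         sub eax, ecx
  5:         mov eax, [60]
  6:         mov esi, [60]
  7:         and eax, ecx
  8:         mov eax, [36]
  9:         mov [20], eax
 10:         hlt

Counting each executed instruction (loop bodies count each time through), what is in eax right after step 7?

3

mov eax, 13 → eax=13
mov ecx, 19 → ecx=19
mov esi, 39 → esi=39
sub eax, ecx → eax=13-19=-6
mov eax, [60] → eax=M[60]=39
mov esi, [60] → esi=M[60]=39
and eax, ecx → eax=39&19=3
After step 7: eax = 3.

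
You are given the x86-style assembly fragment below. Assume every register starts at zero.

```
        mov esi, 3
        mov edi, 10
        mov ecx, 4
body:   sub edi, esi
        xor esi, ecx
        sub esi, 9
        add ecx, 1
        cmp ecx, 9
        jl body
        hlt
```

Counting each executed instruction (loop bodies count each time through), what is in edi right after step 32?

mov esi, 3 → esi=3
mov edi, 10 → edi=10
mov ecx, 4 → ecx=4
sub edi, esi → edi=10-3=7
xor esi, ecx → esi=3^4=7
sub esi, 9 → esi=7-9=-2
add ecx, 1 → ecx=4+1=5
cmp ecx, 9  (cmp 5,9)
jl body: taken
sub edi, esi → edi=7-(-2)=9
xor esi, ecx → esi=(-2)^5=-5
sub esi, 9 → esi=(-5)-9=-14
add ecx, 1 → ecx=5+1=6
cmp ecx, 9  (cmp 6,9)
jl body: taken
sub edi, esi → edi=9-(-14)=23
xor esi, ecx → esi=(-14)^6=-12
sub esi, 9 → esi=(-12)-9=-21
add ecx, 1 → ecx=6+1=7
cmp ecx, 9  (cmp 7,9)
jl body: taken
sub edi, esi → edi=23-(-21)=44
xor esi, ecx → esi=(-21)^7=-20
sub esi, 9 → esi=(-20)-9=-29
add ecx, 1 → ecx=7+1=8
cmp ecx, 9  (cmp 8,9)
jl body: taken
sub edi, esi → edi=44-(-29)=73
xor esi, ecx → esi=(-29)^8=-21
sub esi, 9 → esi=(-21)-9=-30
add ecx, 1 → ecx=8+1=9
cmp ecx, 9  (cmp 9,9)
After step 32: edi = 73.

73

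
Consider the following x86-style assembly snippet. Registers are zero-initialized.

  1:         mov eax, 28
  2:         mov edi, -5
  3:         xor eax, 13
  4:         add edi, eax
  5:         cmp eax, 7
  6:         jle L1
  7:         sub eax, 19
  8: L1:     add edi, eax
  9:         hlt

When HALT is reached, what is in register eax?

mov eax, 28 → eax=28
mov edi, -5 → edi=-5
xor eax, 13 → eax=28^13=17
add edi, eax → edi=(-5)+17=12
cmp eax, 7  (cmp 17,7)
jle L1: not taken
sub eax, 19 → eax=17-19=-2
add edi, eax → edi=12+(-2)=10
halt.

-2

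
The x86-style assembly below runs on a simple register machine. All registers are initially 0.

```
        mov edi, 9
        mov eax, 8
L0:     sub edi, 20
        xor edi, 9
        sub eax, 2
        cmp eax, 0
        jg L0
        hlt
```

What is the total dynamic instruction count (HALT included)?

23

mov edi, 9 → edi=9
mov eax, 8 → eax=8
sub edi, 20 → edi=9-20=-11
xor edi, 9 → edi=(-11)^9=-4
sub eax, 2 → eax=8-2=6
cmp eax, 0  (cmp 6,0)
jg L0: taken
sub edi, 20 → edi=(-4)-20=-24
xor edi, 9 → edi=(-24)^9=-31
sub eax, 2 → eax=6-2=4
cmp eax, 0  (cmp 4,0)
jg L0: taken
sub edi, 20 → edi=(-31)-20=-51
xor edi, 9 → edi=(-51)^9=-60
sub eax, 2 → eax=4-2=2
cmp eax, 0  (cmp 2,0)
jg L0: taken
sub edi, 20 → edi=(-60)-20=-80
xor edi, 9 → edi=(-80)^9=-71
sub eax, 2 → eax=2-2=0
cmp eax, 0  (cmp 0,0)
jg L0: not taken
halt.
Total executed instructions: 23.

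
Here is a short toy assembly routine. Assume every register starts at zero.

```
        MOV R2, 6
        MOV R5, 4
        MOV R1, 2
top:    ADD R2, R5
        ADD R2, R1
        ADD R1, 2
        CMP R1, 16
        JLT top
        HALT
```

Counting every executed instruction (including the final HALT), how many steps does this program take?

39

after MOV R2, 6: R2=6
after MOV R5, 4: R5=4
after MOV R1, 2: R1=2
after ADD R2, R5: R2=6+4=10
after ADD R2, R1: R2=10+2=12
after ADD R1, 2: R1=2+2=4
CMP R1, 16  (cmp 4,16)
JLT top: taken
after ADD R2, R5: R2=12+4=16
after ADD R2, R1: R2=16+4=20
after ADD R1, 2: R1=4+2=6
CMP R1, 16  (cmp 6,16)
JLT top: taken
after ADD R2, R5: R2=20+4=24
after ADD R2, R1: R2=24+6=30
after ADD R1, 2: R1=6+2=8
CMP R1, 16  (cmp 8,16)
JLT top: taken
after ADD R2, R5: R2=30+4=34
after ADD R2, R1: R2=34+8=42
after ADD R1, 2: R1=8+2=10
CMP R1, 16  (cmp 10,16)
JLT top: taken
after ADD R2, R5: R2=42+4=46
after ADD R2, R1: R2=46+10=56
after ADD R1, 2: R1=10+2=12
CMP R1, 16  (cmp 12,16)
JLT top: taken
after ADD R2, R5: R2=56+4=60
after ADD R2, R1: R2=60+12=72
after ADD R1, 2: R1=12+2=14
CMP R1, 16  (cmp 14,16)
JLT top: taken
after ADD R2, R5: R2=72+4=76
after ADD R2, R1: R2=76+14=90
after ADD R1, 2: R1=14+2=16
CMP R1, 16  (cmp 16,16)
JLT top: not taken
halt.
Total executed instructions: 39.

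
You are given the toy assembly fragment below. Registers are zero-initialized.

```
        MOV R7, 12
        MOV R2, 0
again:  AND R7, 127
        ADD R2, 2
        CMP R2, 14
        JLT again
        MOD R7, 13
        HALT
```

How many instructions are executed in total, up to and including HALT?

32

after MOV R7, 12: R7=12
after MOV R2, 0: R2=0
after AND R7, 127: R7=12&127=12
after ADD R2, 2: R2=0+2=2
CMP R2, 14  (cmp 2,14)
JLT again: taken
after AND R7, 127: R7=12&127=12
after ADD R2, 2: R2=2+2=4
CMP R2, 14  (cmp 4,14)
JLT again: taken
after AND R7, 127: R7=12&127=12
after ADD R2, 2: R2=4+2=6
CMP R2, 14  (cmp 6,14)
JLT again: taken
after AND R7, 127: R7=12&127=12
after ADD R2, 2: R2=6+2=8
CMP R2, 14  (cmp 8,14)
JLT again: taken
after AND R7, 127: R7=12&127=12
after ADD R2, 2: R2=8+2=10
CMP R2, 14  (cmp 10,14)
JLT again: taken
after AND R7, 127: R7=12&127=12
after ADD R2, 2: R2=10+2=12
CMP R2, 14  (cmp 12,14)
JLT again: taken
after AND R7, 127: R7=12&127=12
after ADD R2, 2: R2=12+2=14
CMP R2, 14  (cmp 14,14)
JLT again: not taken
after MOD R7, 13: R7=12%13=12
halt.
Total executed instructions: 32.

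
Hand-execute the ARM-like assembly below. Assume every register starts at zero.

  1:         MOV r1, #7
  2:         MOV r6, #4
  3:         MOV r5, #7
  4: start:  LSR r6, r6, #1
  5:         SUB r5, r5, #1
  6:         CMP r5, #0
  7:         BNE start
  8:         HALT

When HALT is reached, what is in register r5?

0

after MOV r1, #7: r1=7
after MOV r6, #4: r6=4
after MOV r5, #7: r5=7
after LSR r6, r6, #1: r6=4>>1=2
after SUB r5, r5, #1: r5=7-1=6
CMP r5, #0  (cmp 6,0)
BNE start: taken
after LSR r6, r6, #1: r6=2>>1=1
after SUB r5, r5, #1: r5=6-1=5
CMP r5, #0  (cmp 5,0)
BNE start: taken
after LSR r6, r6, #1: r6=1>>1=0
after SUB r5, r5, #1: r5=5-1=4
CMP r5, #0  (cmp 4,0)
BNE start: taken
after LSR r6, r6, #1: r6=0>>1=0
after SUB r5, r5, #1: r5=4-1=3
CMP r5, #0  (cmp 3,0)
BNE start: taken
after LSR r6, r6, #1: r6=0>>1=0
after SUB r5, r5, #1: r5=3-1=2
CMP r5, #0  (cmp 2,0)
BNE start: taken
after LSR r6, r6, #1: r6=0>>1=0
after SUB r5, r5, #1: r5=2-1=1
CMP r5, #0  (cmp 1,0)
BNE start: taken
after LSR r6, r6, #1: r6=0>>1=0
after SUB r5, r5, #1: r5=1-1=0
CMP r5, #0  (cmp 0,0)
BNE start: not taken
halt.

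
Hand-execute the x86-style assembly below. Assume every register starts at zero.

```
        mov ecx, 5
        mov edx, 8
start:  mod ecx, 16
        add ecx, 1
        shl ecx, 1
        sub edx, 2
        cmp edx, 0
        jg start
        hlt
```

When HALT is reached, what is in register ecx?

14

mov ecx, 5 → ecx=5
mov edx, 8 → edx=8
mod ecx, 16 → ecx=5%16=5
add ecx, 1 → ecx=5+1=6
shl ecx, 1 → ecx=6<<1=12
sub edx, 2 → edx=8-2=6
cmp edx, 0  (cmp 6,0)
jg start: taken
mod ecx, 16 → ecx=12%16=12
add ecx, 1 → ecx=12+1=13
shl ecx, 1 → ecx=13<<1=26
sub edx, 2 → edx=6-2=4
cmp edx, 0  (cmp 4,0)
jg start: taken
mod ecx, 16 → ecx=26%16=10
add ecx, 1 → ecx=10+1=11
shl ecx, 1 → ecx=11<<1=22
sub edx, 2 → edx=4-2=2
cmp edx, 0  (cmp 2,0)
jg start: taken
mod ecx, 16 → ecx=22%16=6
add ecx, 1 → ecx=6+1=7
shl ecx, 1 → ecx=7<<1=14
sub edx, 2 → edx=2-2=0
cmp edx, 0  (cmp 0,0)
jg start: not taken
halt.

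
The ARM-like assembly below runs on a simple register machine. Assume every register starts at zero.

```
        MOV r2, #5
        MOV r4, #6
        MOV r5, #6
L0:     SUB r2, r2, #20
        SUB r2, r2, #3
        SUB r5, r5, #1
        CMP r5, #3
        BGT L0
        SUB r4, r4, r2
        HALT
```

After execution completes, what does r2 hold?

-64

after MOV r2, #5: r2=5
after MOV r4, #6: r4=6
after MOV r5, #6: r5=6
after SUB r2, r2, #20: r2=5-20=-15
after SUB r2, r2, #3: r2=(-15)-3=-18
after SUB r5, r5, #1: r5=6-1=5
CMP r5, #3  (cmp 5,3)
BGT L0: taken
after SUB r2, r2, #20: r2=(-18)-20=-38
after SUB r2, r2, #3: r2=(-38)-3=-41
after SUB r5, r5, #1: r5=5-1=4
CMP r5, #3  (cmp 4,3)
BGT L0: taken
after SUB r2, r2, #20: r2=(-41)-20=-61
after SUB r2, r2, #3: r2=(-61)-3=-64
after SUB r5, r5, #1: r5=4-1=3
CMP r5, #3  (cmp 3,3)
BGT L0: not taken
after SUB r4, r4, r2: r4=6-(-64)=70
halt.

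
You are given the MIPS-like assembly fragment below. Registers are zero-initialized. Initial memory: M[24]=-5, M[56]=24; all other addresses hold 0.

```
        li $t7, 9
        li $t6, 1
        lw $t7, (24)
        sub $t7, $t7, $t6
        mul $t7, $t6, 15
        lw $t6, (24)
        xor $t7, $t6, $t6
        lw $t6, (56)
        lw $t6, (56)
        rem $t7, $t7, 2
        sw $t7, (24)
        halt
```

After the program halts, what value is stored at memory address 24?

0

after li $t7, 9: $t7=9
after li $t6, 1: $t6=1
after lw $t7, (24): $t7=M[24]=-5
after sub $t7, $t7, $t6: $t7=(-5)-1=-6
after mul $t7, $t6, 15: $t7=1*15=15
after lw $t6, (24): $t6=M[24]=-5
after xor $t7, $t6, $t6: $t7=(-5)^(-5)=0
after lw $t6, (56): $t6=M[56]=24
after lw $t6, (56): $t6=M[56]=24
after rem $t7, $t7, 2: $t7=0%2=0
sw $t7, (24) → M[24]=0
halt.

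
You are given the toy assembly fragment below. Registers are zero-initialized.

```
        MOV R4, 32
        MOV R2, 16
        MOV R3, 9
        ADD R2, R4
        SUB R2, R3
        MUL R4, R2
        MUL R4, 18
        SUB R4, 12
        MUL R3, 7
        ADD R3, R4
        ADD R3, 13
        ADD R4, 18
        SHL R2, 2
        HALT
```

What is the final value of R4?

MOV R4, 32 → R4=32
MOV R2, 16 → R2=16
MOV R3, 9 → R3=9
ADD R2, R4 → R2=16+32=48
SUB R2, R3 → R2=48-9=39
MUL R4, R2 → R4=32*39=1248
MUL R4, 18 → R4=1248*18=22464
SUB R4, 12 → R4=22464-12=22452
MUL R3, 7 → R3=9*7=63
ADD R3, R4 → R3=63+22452=22515
ADD R3, 13 → R3=22515+13=22528
ADD R4, 18 → R4=22452+18=22470
SHL R2, 2 → R2=39<<2=156
halt.

22470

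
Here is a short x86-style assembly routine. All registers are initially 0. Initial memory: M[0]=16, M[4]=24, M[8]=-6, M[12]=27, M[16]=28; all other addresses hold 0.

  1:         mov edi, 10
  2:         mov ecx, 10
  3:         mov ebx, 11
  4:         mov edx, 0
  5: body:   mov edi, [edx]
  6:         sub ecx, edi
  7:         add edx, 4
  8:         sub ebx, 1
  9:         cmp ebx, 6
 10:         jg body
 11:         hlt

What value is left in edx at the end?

20

mov edi, 10 → edi=10
mov ecx, 10 → ecx=10
mov ebx, 11 → ebx=11
mov edx, 0 → edx=0
mov edi, [edx] → edi=M[0]=16
sub ecx, edi → ecx=10-16=-6
add edx, 4 → edx=0+4=4
sub ebx, 1 → ebx=11-1=10
cmp ebx, 6  (cmp 10,6)
jg body: taken
mov edi, [edx] → edi=M[4]=24
sub ecx, edi → ecx=(-6)-24=-30
add edx, 4 → edx=4+4=8
sub ebx, 1 → ebx=10-1=9
cmp ebx, 6  (cmp 9,6)
jg body: taken
mov edi, [edx] → edi=M[8]=-6
sub ecx, edi → ecx=(-30)-(-6)=-24
add edx, 4 → edx=8+4=12
sub ebx, 1 → ebx=9-1=8
cmp ebx, 6  (cmp 8,6)
jg body: taken
mov edi, [edx] → edi=M[12]=27
sub ecx, edi → ecx=(-24)-27=-51
add edx, 4 → edx=12+4=16
sub ebx, 1 → ebx=8-1=7
cmp ebx, 6  (cmp 7,6)
jg body: taken
mov edi, [edx] → edi=M[16]=28
sub ecx, edi → ecx=(-51)-28=-79
add edx, 4 → edx=16+4=20
sub ebx, 1 → ebx=7-1=6
cmp ebx, 6  (cmp 6,6)
jg body: not taken
halt.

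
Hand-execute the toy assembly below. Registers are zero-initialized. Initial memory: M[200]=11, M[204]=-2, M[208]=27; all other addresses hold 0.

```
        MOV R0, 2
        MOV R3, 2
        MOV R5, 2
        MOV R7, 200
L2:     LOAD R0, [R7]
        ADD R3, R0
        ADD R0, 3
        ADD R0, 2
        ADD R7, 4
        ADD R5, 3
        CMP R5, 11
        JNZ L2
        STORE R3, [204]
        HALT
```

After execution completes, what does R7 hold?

212

MOV R0, 2 → R0=2
MOV R3, 2 → R3=2
MOV R5, 2 → R5=2
MOV R7, 200 → R7=200
LOAD R0, [R7] → R0=M[200]=11
ADD R3, R0 → R3=2+11=13
ADD R0, 3 → R0=11+3=14
ADD R0, 2 → R0=14+2=16
ADD R7, 4 → R7=200+4=204
ADD R5, 3 → R5=2+3=5
CMP R5, 11  (cmp 5,11)
JNZ L2: taken
LOAD R0, [R7] → R0=M[204]=-2
ADD R3, R0 → R3=13+(-2)=11
ADD R0, 3 → R0=(-2)+3=1
ADD R0, 2 → R0=1+2=3
ADD R7, 4 → R7=204+4=208
ADD R5, 3 → R5=5+3=8
CMP R5, 11  (cmp 8,11)
JNZ L2: taken
LOAD R0, [R7] → R0=M[208]=27
ADD R3, R0 → R3=11+27=38
ADD R0, 3 → R0=27+3=30
ADD R0, 2 → R0=30+2=32
ADD R7, 4 → R7=208+4=212
ADD R5, 3 → R5=8+3=11
CMP R5, 11  (cmp 11,11)
JNZ L2: not taken
STORE R3, [204] → M[204]=38
halt.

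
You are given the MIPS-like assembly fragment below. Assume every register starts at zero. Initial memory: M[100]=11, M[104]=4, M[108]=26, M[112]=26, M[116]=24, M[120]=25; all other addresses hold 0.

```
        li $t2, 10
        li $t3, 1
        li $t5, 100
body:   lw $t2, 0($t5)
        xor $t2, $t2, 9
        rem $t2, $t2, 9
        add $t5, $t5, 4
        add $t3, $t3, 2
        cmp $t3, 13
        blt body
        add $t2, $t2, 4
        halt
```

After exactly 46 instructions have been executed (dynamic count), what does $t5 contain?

124

after li $t2, 10: $t2=10
after li $t3, 1: $t3=1
after li $t5, 100: $t5=100
after lw $t2, 0($t5): $t2=M[100]=11
after xor $t2, $t2, 9: $t2=11^9=2
after rem $t2, $t2, 9: $t2=2%9=2
after add $t5, $t5, 4: $t5=100+4=104
after add $t3, $t3, 2: $t3=1+2=3
cmp $t3, 13  (cmp 3,13)
blt body: taken
after lw $t2, 0($t5): $t2=M[104]=4
after xor $t2, $t2, 9: $t2=4^9=13
after rem $t2, $t2, 9: $t2=13%9=4
after add $t5, $t5, 4: $t5=104+4=108
after add $t3, $t3, 2: $t3=3+2=5
cmp $t3, 13  (cmp 5,13)
blt body: taken
after lw $t2, 0($t5): $t2=M[108]=26
after xor $t2, $t2, 9: $t2=26^9=19
after rem $t2, $t2, 9: $t2=19%9=1
after add $t5, $t5, 4: $t5=108+4=112
after add $t3, $t3, 2: $t3=5+2=7
cmp $t3, 13  (cmp 7,13)
blt body: taken
after lw $t2, 0($t5): $t2=M[112]=26
after xor $t2, $t2, 9: $t2=26^9=19
after rem $t2, $t2, 9: $t2=19%9=1
after add $t5, $t5, 4: $t5=112+4=116
after add $t3, $t3, 2: $t3=7+2=9
cmp $t3, 13  (cmp 9,13)
blt body: taken
after lw $t2, 0($t5): $t2=M[116]=24
after xor $t2, $t2, 9: $t2=24^9=17
after rem $t2, $t2, 9: $t2=17%9=8
after add $t5, $t5, 4: $t5=116+4=120
after add $t3, $t3, 2: $t3=9+2=11
cmp $t3, 13  (cmp 11,13)
blt body: taken
after lw $t2, 0($t5): $t2=M[120]=25
after xor $t2, $t2, 9: $t2=25^9=16
after rem $t2, $t2, 9: $t2=16%9=7
after add $t5, $t5, 4: $t5=120+4=124
after add $t3, $t3, 2: $t3=11+2=13
cmp $t3, 13  (cmp 13,13)
blt body: not taken
after add $t2, $t2, 4: $t2=7+4=11
After step 46: $t5 = 124.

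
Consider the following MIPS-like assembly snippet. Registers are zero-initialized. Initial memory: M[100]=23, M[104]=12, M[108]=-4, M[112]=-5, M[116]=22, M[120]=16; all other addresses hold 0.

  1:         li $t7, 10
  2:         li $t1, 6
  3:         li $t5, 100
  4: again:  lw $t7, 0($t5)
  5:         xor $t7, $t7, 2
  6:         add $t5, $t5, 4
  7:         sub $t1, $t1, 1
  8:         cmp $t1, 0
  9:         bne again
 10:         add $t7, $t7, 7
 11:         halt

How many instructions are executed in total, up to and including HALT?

41

$t7=10
$t1=6
$t5=100
$t7=M[100]=23
$t7=23^2=21
$t5=100+4=104
$t1=6-1=5
cmp $t1, 0  (cmp 5,0)
bne again: taken
$t7=M[104]=12
$t7=12^2=14
$t5=104+4=108
$t1=5-1=4
cmp $t1, 0  (cmp 4,0)
bne again: taken
$t7=M[108]=-4
$t7=(-4)^2=-2
$t5=108+4=112
$t1=4-1=3
cmp $t1, 0  (cmp 3,0)
bne again: taken
$t7=M[112]=-5
$t7=(-5)^2=-7
$t5=112+4=116
$t1=3-1=2
cmp $t1, 0  (cmp 2,0)
bne again: taken
$t7=M[116]=22
$t7=22^2=20
$t5=116+4=120
$t1=2-1=1
cmp $t1, 0  (cmp 1,0)
bne again: taken
$t7=M[120]=16
$t7=16^2=18
$t5=120+4=124
$t1=1-1=0
cmp $t1, 0  (cmp 0,0)
bne again: not taken
$t7=18+7=25
halt.
Total executed instructions: 41.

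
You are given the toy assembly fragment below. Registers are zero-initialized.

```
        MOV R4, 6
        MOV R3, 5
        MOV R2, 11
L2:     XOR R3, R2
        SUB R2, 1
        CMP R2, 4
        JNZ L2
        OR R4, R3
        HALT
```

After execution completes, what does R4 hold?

after MOV R4, 6: R4=6
after MOV R3, 5: R3=5
after MOV R2, 11: R2=11
after XOR R3, R2: R3=5^11=14
after SUB R2, 1: R2=11-1=10
CMP R2, 4  (cmp 10,4)
JNZ L2: taken
after XOR R3, R2: R3=14^10=4
after SUB R2, 1: R2=10-1=9
CMP R2, 4  (cmp 9,4)
JNZ L2: taken
after XOR R3, R2: R3=4^9=13
after SUB R2, 1: R2=9-1=8
CMP R2, 4  (cmp 8,4)
JNZ L2: taken
after XOR R3, R2: R3=13^8=5
after SUB R2, 1: R2=8-1=7
CMP R2, 4  (cmp 7,4)
JNZ L2: taken
after XOR R3, R2: R3=5^7=2
after SUB R2, 1: R2=7-1=6
CMP R2, 4  (cmp 6,4)
JNZ L2: taken
after XOR R3, R2: R3=2^6=4
after SUB R2, 1: R2=6-1=5
CMP R2, 4  (cmp 5,4)
JNZ L2: taken
after XOR R3, R2: R3=4^5=1
after SUB R2, 1: R2=5-1=4
CMP R2, 4  (cmp 4,4)
JNZ L2: not taken
after OR R4, R3: R4=6|1=7
halt.

7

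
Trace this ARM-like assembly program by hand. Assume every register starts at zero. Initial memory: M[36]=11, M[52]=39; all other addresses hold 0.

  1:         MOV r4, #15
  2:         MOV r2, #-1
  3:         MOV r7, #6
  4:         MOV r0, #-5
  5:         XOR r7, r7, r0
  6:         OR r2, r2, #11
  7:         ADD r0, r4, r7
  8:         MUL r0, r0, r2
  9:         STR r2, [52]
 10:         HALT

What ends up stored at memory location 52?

after MOV r4, #15: r4=15
after MOV r2, #-1: r2=-1
after MOV r7, #6: r7=6
after MOV r0, #-5: r0=-5
after XOR r7, r7, r0: r7=6^(-5)=-3
after OR r2, r2, #11: r2=(-1)|11=-1
after ADD r0, r4, r7: r0=15+(-3)=12
after MUL r0, r0, r2: r0=12*(-1)=-12
STR r2, [52] → M[52]=-1
halt.

-1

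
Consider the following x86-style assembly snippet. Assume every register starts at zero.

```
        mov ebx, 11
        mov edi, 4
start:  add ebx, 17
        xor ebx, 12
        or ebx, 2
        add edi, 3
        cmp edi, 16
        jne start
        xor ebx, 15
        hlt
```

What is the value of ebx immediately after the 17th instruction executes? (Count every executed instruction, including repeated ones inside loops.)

78

after mov ebx, 11: ebx=11
after mov edi, 4: edi=4
after add ebx, 17: ebx=11+17=28
after xor ebx, 12: ebx=28^12=16
after or ebx, 2: ebx=16|2=18
after add edi, 3: edi=4+3=7
cmp edi, 16  (cmp 7,16)
jne start: taken
after add ebx, 17: ebx=18+17=35
after xor ebx, 12: ebx=35^12=47
after or ebx, 2: ebx=47|2=47
after add edi, 3: edi=7+3=10
cmp edi, 16  (cmp 10,16)
jne start: taken
after add ebx, 17: ebx=47+17=64
after xor ebx, 12: ebx=64^12=76
after or ebx, 2: ebx=76|2=78
After step 17: ebx = 78.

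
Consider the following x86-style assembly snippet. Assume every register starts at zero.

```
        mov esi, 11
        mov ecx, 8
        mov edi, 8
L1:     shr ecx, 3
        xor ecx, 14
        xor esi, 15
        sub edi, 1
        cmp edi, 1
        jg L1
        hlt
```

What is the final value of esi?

mov esi, 11 → esi=11
mov ecx, 8 → ecx=8
mov edi, 8 → edi=8
shr ecx, 3 → ecx=8>>3=1
xor ecx, 14 → ecx=1^14=15
xor esi, 15 → esi=11^15=4
sub edi, 1 → edi=8-1=7
cmp edi, 1  (cmp 7,1)
jg L1: taken
shr ecx, 3 → ecx=15>>3=1
xor ecx, 14 → ecx=1^14=15
xor esi, 15 → esi=4^15=11
sub edi, 1 → edi=7-1=6
cmp edi, 1  (cmp 6,1)
jg L1: taken
shr ecx, 3 → ecx=15>>3=1
xor ecx, 14 → ecx=1^14=15
xor esi, 15 → esi=11^15=4
sub edi, 1 → edi=6-1=5
cmp edi, 1  (cmp 5,1)
jg L1: taken
shr ecx, 3 → ecx=15>>3=1
xor ecx, 14 → ecx=1^14=15
xor esi, 15 → esi=4^15=11
sub edi, 1 → edi=5-1=4
cmp edi, 1  (cmp 4,1)
jg L1: taken
shr ecx, 3 → ecx=15>>3=1
xor ecx, 14 → ecx=1^14=15
xor esi, 15 → esi=11^15=4
sub edi, 1 → edi=4-1=3
cmp edi, 1  (cmp 3,1)
jg L1: taken
shr ecx, 3 → ecx=15>>3=1
xor ecx, 14 → ecx=1^14=15
xor esi, 15 → esi=4^15=11
sub edi, 1 → edi=3-1=2
cmp edi, 1  (cmp 2,1)
jg L1: taken
shr ecx, 3 → ecx=15>>3=1
xor ecx, 14 → ecx=1^14=15
xor esi, 15 → esi=11^15=4
sub edi, 1 → edi=2-1=1
cmp edi, 1  (cmp 1,1)
jg L1: not taken
halt.

4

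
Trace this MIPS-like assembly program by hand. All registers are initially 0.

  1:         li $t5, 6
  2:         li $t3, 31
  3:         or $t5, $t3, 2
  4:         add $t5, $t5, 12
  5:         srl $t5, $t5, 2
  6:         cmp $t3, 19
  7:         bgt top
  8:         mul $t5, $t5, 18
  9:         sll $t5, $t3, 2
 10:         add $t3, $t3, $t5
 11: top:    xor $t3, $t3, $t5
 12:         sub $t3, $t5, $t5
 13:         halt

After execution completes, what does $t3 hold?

$t5=6
$t3=31
$t5=31|2=31
$t5=31+12=43
$t5=43>>2=10
cmp $t3, 19  (cmp 31,19)
bgt top: taken
$t3=31^10=21
$t3=10-10=0
halt.

0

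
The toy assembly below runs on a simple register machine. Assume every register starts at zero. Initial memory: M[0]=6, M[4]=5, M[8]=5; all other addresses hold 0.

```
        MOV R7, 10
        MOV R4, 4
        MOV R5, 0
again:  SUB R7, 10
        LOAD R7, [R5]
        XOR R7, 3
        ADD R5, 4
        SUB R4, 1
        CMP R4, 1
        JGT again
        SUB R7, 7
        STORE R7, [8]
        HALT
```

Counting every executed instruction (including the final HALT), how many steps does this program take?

27

MOV R7, 10 → R7=10
MOV R4, 4 → R4=4
MOV R5, 0 → R5=0
SUB R7, 10 → R7=10-10=0
LOAD R7, [R5] → R7=M[0]=6
XOR R7, 3 → R7=6^3=5
ADD R5, 4 → R5=0+4=4
SUB R4, 1 → R4=4-1=3
CMP R4, 1  (cmp 3,1)
JGT again: taken
SUB R7, 10 → R7=5-10=-5
LOAD R7, [R5] → R7=M[4]=5
XOR R7, 3 → R7=5^3=6
ADD R5, 4 → R5=4+4=8
SUB R4, 1 → R4=3-1=2
CMP R4, 1  (cmp 2,1)
JGT again: taken
SUB R7, 10 → R7=6-10=-4
LOAD R7, [R5] → R7=M[8]=5
XOR R7, 3 → R7=5^3=6
ADD R5, 4 → R5=8+4=12
SUB R4, 1 → R4=2-1=1
CMP R4, 1  (cmp 1,1)
JGT again: not taken
SUB R7, 7 → R7=6-7=-1
STORE R7, [8] → M[8]=-1
halt.
Total executed instructions: 27.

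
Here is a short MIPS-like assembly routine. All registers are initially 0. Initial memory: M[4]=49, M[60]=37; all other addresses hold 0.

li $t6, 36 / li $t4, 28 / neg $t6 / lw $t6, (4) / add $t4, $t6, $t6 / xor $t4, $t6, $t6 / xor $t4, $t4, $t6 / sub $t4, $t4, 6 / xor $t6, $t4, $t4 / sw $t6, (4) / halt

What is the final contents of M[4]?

0

li $t6, 36 → $t6=36
li $t4, 28 → $t4=28
neg $t6 → $t6=-(36)=-36
lw $t6, (4) → $t6=M[4]=49
add $t4, $t6, $t6 → $t4=49+49=98
xor $t4, $t6, $t6 → $t4=49^49=0
xor $t4, $t4, $t6 → $t4=0^49=49
sub $t4, $t4, 6 → $t4=49-6=43
xor $t6, $t4, $t4 → $t6=43^43=0
sw $t6, (4) → M[4]=0
halt.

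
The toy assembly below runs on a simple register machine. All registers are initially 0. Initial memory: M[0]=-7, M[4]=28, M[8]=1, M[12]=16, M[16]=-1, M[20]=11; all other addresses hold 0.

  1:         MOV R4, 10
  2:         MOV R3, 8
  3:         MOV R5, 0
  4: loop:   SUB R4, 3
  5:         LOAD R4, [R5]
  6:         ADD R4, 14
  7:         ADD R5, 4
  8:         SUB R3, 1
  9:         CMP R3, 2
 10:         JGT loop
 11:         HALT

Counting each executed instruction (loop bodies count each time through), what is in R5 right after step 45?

after MOV R4, 10: R4=10
after MOV R3, 8: R3=8
after MOV R5, 0: R5=0
after SUB R4, 3: R4=10-3=7
after LOAD R4, [R5]: R4=M[0]=-7
after ADD R4, 14: R4=(-7)+14=7
after ADD R5, 4: R5=0+4=4
after SUB R3, 1: R3=8-1=7
CMP R3, 2  (cmp 7,2)
JGT loop: taken
after SUB R4, 3: R4=7-3=4
after LOAD R4, [R5]: R4=M[4]=28
after ADD R4, 14: R4=28+14=42
after ADD R5, 4: R5=4+4=8
after SUB R3, 1: R3=7-1=6
CMP R3, 2  (cmp 6,2)
JGT loop: taken
after SUB R4, 3: R4=42-3=39
after LOAD R4, [R5]: R4=M[8]=1
after ADD R4, 14: R4=1+14=15
after ADD R5, 4: R5=8+4=12
after SUB R3, 1: R3=6-1=5
CMP R3, 2  (cmp 5,2)
JGT loop: taken
after SUB R4, 3: R4=15-3=12
after LOAD R4, [R5]: R4=M[12]=16
after ADD R4, 14: R4=16+14=30
after ADD R5, 4: R5=12+4=16
after SUB R3, 1: R3=5-1=4
CMP R3, 2  (cmp 4,2)
JGT loop: taken
after SUB R4, 3: R4=30-3=27
after LOAD R4, [R5]: R4=M[16]=-1
after ADD R4, 14: R4=(-1)+14=13
after ADD R5, 4: R5=16+4=20
after SUB R3, 1: R3=4-1=3
CMP R3, 2  (cmp 3,2)
JGT loop: taken
after SUB R4, 3: R4=13-3=10
after LOAD R4, [R5]: R4=M[20]=11
after ADD R4, 14: R4=11+14=25
after ADD R5, 4: R5=20+4=24
after SUB R3, 1: R3=3-1=2
CMP R3, 2  (cmp 2,2)
JGT loop: not taken
After step 45: R5 = 24.

24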